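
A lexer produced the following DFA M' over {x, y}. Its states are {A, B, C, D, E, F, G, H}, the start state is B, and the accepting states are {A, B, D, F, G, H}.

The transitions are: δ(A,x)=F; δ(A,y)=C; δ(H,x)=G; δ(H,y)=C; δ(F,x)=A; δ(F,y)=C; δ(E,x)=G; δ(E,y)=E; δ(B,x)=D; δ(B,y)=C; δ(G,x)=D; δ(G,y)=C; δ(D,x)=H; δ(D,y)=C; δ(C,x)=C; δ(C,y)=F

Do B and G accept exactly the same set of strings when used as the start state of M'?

Yes

States {E} cannot be reached from the start state, so discard them.
P0 = {A,B,D,F,G,H} | {C}.
Stable partition: {A,B,D,F,G,H} | {C} — 2 equivalence classes.
B and G lie in the same block of the stable partition, so they are equivalent — no string distinguishes them.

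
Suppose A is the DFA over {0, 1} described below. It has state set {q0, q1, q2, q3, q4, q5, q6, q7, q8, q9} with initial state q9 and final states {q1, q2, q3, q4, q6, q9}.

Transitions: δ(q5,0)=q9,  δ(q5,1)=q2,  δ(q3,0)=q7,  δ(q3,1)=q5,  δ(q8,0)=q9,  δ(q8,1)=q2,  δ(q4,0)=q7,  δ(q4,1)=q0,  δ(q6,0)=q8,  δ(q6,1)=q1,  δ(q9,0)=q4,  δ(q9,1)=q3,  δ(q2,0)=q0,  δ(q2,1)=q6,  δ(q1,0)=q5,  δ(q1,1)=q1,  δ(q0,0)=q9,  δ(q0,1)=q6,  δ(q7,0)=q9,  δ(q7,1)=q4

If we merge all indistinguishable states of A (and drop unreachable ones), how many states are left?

All states are reachable from the start state.
P0 = {q1,q2,q3,q4,q6,q9} | {q0,q5,q7,q8}.
On input 0, block {q1,q2,q3,q4,q6,q9} splits into {q1,q2,q3,q4,q6} and {q9}.
Split {q1,q2,q3,q4,q6} by δ(·,1) → {q1,q2,q6} and {q3,q4}.
Split {q0,q5,q7,q8} by δ(·,1) → {q0,q5,q8} and {q7}.
Stable partition: {q1,q2,q6} | {q0,q5,q8} | {q9} | {q3,q4} | {q7} — 5 equivalence classes.

5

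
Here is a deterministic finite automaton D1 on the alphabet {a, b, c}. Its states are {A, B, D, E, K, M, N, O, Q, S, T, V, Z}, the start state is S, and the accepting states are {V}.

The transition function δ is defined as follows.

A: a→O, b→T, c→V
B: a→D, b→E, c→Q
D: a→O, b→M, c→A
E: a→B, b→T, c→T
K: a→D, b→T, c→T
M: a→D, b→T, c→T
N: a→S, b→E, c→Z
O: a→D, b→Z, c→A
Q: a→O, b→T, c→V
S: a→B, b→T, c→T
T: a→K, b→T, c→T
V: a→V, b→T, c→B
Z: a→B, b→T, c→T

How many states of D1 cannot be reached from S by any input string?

1

Starting at S and following transitions, the reachable set is {A, B, D, E, K, M, O, Q, S, T, V, Z}. That leaves N unreachable — 1 in total.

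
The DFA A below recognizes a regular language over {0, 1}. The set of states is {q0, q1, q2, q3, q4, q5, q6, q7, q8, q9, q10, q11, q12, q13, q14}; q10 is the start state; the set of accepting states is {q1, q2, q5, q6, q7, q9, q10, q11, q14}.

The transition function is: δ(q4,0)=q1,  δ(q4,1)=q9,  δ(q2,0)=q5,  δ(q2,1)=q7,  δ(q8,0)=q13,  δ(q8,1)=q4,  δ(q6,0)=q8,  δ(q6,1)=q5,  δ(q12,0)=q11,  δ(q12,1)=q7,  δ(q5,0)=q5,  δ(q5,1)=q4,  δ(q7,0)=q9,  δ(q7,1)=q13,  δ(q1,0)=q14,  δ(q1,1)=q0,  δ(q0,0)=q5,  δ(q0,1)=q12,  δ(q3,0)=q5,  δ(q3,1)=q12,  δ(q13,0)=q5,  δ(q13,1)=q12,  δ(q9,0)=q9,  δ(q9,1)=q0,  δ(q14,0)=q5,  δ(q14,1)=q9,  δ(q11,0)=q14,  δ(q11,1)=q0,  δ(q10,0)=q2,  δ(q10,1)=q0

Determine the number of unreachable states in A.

Starting at q10 and following transitions, the reachable set is {q0, q1, q2, q4, q5, q7, q9, q10, q11, q12, q13, q14}. That leaves q3, q6, q8 unreachable — 3 in total.

3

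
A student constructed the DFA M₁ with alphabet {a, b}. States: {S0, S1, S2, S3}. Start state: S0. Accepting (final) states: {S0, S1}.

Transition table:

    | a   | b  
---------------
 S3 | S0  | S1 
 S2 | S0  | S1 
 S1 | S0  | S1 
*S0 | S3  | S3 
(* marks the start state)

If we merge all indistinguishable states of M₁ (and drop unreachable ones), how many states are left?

3

States {S2} cannot be reached from the start state, so discard them.
P0 = {S0,S1} | {S3}.
Split {S0,S1} by δ(·,a) → {S0} and {S1}.
No further refinement is possible. Final partition (3 blocks): {S0} | {S3} | {S1}.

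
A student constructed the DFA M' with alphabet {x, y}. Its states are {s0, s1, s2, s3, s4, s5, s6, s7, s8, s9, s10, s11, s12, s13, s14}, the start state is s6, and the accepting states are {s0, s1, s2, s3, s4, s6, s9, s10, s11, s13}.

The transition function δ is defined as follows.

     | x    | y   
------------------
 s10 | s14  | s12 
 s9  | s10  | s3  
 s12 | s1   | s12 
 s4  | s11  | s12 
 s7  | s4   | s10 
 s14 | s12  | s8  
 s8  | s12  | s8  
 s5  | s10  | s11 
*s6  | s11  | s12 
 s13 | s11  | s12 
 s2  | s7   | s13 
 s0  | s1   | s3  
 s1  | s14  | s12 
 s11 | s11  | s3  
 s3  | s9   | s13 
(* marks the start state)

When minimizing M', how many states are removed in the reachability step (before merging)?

5

Starting at s6 and following transitions, the reachable set is {s1, s3, s6, s8, s9, s10, s11, s12, s13, s14}. That leaves s0, s2, s4, s5, s7 unreachable — 5 in total.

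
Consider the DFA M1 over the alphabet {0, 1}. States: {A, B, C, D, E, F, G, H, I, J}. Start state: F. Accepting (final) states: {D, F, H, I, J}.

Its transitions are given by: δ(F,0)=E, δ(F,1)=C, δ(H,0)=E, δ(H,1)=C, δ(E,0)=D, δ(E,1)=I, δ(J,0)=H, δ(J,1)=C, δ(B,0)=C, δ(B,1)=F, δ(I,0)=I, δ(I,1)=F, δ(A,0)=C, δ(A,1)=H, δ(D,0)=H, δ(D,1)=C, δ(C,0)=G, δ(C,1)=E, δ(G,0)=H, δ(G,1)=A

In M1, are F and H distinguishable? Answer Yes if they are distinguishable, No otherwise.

No

States {B,J} cannot be reached from the start state, so discard them.
Initial partition by acceptance: {D,F,H,I} | {A,C,E,G}.
Refine {D,F,H,I} on symbol 0: members go to different blocks, giving {D,I} and {F,H}.
On input 0, block {D,I} splits into {D} and {I}.
On input 0, block {A,C,E,G} splits into {A,C} and {E} and {G}.
On input 0, block {A,C} splits into {A} and {C}.
The partition is now stable with 7 blocks: {D} | {A} | {F,H} | {I} | {E} | {G} | {C}.
F and H lie in the same block of the stable partition, so they are equivalent — no string distinguishes them.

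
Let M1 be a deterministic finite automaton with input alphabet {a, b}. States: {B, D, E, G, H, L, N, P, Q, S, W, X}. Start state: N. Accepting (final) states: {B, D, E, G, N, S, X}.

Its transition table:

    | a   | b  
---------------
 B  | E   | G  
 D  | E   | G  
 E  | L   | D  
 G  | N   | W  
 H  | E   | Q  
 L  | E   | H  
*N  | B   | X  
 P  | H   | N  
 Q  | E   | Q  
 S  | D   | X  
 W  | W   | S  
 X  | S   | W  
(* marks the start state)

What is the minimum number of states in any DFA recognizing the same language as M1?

6

First remove the unreachable states {P}; 11 states remain.
P0 = {B,D,E,G,N,S,X} | {H,L,Q,W}.
Split {B,D,E,G,N,S,X} by δ(·,a) → {B,D,G,N,S,X} and {E}.
Split {B,D,G,N,S,X} by δ(·,a) → {G,N,S,X} and {B,D}.
Split {G,N,S,X} by δ(·,a) → {G,X} and {N,S}.
Refine {H,L,Q,W} on symbol a: members go to different blocks, giving {H,L,Q} and {W}.
The partition is now stable with 6 blocks: {G,X} | {H,L,Q} | {E} | {B,D} | {N,S} | {W}.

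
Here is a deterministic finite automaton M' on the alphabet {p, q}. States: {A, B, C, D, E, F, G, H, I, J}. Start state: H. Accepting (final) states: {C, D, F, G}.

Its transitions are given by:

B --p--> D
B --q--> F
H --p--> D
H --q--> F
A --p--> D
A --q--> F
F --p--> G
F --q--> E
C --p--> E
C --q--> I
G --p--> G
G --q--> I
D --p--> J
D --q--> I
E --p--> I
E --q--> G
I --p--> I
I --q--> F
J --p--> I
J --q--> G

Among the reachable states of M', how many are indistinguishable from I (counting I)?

States {A,B,C} cannot be reached from the start state, so discard them.
P0 = {D,F,G} | {E,H,I,J}.
Refine {D,F,G} on symbol p: members go to different blocks, giving {F,G} and {D}.
Refine {E,H,I,J} on symbol p: members go to different blocks, giving {E,I,J} and {H}.
Stable partition: {F,G} | {E,I,J} | {D} | {H} — 4 equivalence classes.
The equivalence class containing I is {E,I,J}, of size 3.

3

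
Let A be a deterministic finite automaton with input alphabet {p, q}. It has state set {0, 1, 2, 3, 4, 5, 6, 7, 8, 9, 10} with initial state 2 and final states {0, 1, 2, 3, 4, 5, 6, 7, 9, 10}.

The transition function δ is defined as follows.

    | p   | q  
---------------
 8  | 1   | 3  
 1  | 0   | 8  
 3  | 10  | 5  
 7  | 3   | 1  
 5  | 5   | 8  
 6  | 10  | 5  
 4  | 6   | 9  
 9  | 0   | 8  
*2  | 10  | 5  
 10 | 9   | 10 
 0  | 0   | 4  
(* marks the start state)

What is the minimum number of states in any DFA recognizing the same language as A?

Reachable states from the start: {0,1,2,3,4,5,6,8,9,10}. Unreachable: {7} — drop them.
Initial partition by acceptance: {0,1,2,3,4,5,6,9,10} | {8}.
On input q, block {0,1,2,3,4,5,6,9,10} splits into {0,2,3,4,6,10} and {1,5,9}.
On input p, block {0,2,3,4,6,10} splits into {0,2,3,4,6} and {10}.
On input p, block {0,2,3,4,6} splits into {2,3,6} and {0,4}.
Refine {1,5,9} on symbol p: members go to different blocks, giving {1,9} and {5}.
Split {0,4} by δ(·,p) → {0} and {4}.
The partition is now stable with 7 blocks: {2,3,6} | {8} | {1,9} | {10} | {0} | {5} | {4}.

7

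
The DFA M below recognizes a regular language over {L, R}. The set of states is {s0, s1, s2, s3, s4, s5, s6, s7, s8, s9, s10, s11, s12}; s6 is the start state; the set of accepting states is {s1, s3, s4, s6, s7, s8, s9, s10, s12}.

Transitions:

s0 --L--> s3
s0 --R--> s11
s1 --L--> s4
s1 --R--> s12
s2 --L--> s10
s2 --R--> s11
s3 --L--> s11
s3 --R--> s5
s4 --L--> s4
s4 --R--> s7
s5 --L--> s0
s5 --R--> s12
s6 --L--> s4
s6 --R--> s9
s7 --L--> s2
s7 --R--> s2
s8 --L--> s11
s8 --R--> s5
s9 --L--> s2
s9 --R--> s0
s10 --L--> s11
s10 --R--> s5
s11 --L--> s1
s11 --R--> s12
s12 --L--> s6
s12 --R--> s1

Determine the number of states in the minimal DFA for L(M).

7

First remove the unreachable states {s8}; 12 states remain.
Start with accepting vs non-accepting: {s1,s3,s4,s6,s7,s9,s10,s12} | {s0,s2,s5,s11}.
Refine {s1,s3,s4,s6,s7,s9,s10,s12} on symbol L: members go to different blocks, giving {s1,s4,s6,s12} and {s3,s7,s9,s10}.
Split {s1,s4,s6,s12} by δ(·,R) → {s1,s12} and {s4,s6}.
On input L, block {s0,s2,s5,s11} splits into {s0,s2} and {s5} and {s11}.
On input L, block {s3,s7,s9,s10} splits into {s3,s10} and {s7,s9}.
Stable partition: {s1,s12} | {s0,s2} | {s3,s10} | {s4,s6} | {s5} | {s11} | {s7,s9} — 7 equivalence classes.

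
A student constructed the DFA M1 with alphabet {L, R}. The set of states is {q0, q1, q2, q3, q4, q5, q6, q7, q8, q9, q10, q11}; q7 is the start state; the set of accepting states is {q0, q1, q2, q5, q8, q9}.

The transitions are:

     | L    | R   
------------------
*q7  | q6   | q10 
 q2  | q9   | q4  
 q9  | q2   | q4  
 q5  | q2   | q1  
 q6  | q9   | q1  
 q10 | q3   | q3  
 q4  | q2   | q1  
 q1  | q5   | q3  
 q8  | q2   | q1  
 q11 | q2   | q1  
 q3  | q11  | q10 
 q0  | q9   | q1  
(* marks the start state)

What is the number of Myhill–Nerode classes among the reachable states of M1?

6

First remove the unreachable states {q0,q8}; 10 states remain.
Initial partition by acceptance: {q1,q2,q5,q9} | {q3,q4,q6,q7,q10,q11}.
On input R, block {q1,q2,q5,q9} splits into {q1,q2,q9} and {q5}.
Refine {q1,q2,q9} on symbol L: members go to different blocks, giving {q2,q9} and {q1}.
On input L, block {q3,q4,q6,q7,q10,q11} splits into {q3,q7,q10} and {q4,q6,q11}.
Refine {q3,q7,q10} on symbol L: members go to different blocks, giving {q3,q7} and {q10}.
Stable partition: {q2,q9} | {q3,q7} | {q5} | {q1} | {q4,q6,q11} | {q10} — 6 equivalence classes.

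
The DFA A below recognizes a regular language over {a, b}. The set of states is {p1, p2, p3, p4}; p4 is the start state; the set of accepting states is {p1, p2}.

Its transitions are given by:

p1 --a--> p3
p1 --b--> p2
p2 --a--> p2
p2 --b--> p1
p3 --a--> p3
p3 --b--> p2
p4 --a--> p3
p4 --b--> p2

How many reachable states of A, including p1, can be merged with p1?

1

All states are reachable from the start state.
P0 = {p1,p2} | {p3,p4}.
Split {p1,p2} by δ(·,a) → {p1} and {p2}.
No further refinement is possible. Final partition (3 blocks): {p1} | {p3,p4} | {p2}.
State p1 belongs to the block {p1}, which has 1 states.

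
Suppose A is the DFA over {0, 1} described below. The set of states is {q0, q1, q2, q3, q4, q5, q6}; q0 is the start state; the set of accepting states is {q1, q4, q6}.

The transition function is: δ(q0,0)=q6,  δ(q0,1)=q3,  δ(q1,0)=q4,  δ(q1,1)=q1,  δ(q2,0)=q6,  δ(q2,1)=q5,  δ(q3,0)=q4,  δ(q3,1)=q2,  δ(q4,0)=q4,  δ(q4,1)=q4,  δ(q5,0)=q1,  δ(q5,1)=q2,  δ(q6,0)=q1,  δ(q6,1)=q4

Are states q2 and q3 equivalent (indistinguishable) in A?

Every state is reachable, so we keep all 7.
P0 = {q1,q4,q6} | {q0,q2,q3,q5}.
No further refinement is possible. Final partition (2 blocks): {q1,q4,q6} | {q0,q2,q3,q5}.
q2 and q3 lie in the same block of the stable partition, so they are equivalent — no string distinguishes them.

Yes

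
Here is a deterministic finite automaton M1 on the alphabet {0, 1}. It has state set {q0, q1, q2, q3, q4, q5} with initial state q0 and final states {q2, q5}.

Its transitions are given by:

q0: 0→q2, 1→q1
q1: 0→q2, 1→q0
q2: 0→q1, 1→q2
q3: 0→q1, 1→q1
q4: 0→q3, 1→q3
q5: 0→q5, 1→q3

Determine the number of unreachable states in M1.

BFS from q0 reaches {q0, q1, q2}; the 3 state(s) q3, q4, q5 are never visited.

3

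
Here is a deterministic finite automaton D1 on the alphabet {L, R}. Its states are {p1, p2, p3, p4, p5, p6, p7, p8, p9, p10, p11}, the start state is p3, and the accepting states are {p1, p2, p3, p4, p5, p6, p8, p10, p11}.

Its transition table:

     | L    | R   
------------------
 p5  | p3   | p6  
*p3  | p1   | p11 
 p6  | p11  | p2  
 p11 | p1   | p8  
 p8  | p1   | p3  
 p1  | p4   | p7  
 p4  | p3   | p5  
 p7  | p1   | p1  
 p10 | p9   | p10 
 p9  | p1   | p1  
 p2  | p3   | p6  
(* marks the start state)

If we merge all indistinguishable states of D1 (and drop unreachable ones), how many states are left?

First remove the unreachable states {p9,p10}; 9 states remain.
Start with accepting vs non-accepting: {p1,p2,p3,p4,p5,p6,p8,p11} | {p7}.
Refine {p1,p2,p3,p4,p5,p6,p8,p11} on symbol R: members go to different blocks, giving {p2,p3,p4,p5,p6,p8,p11} and {p1}.
Refine {p2,p3,p4,p5,p6,p8,p11} on symbol L: members go to different blocks, giving {p2,p4,p5,p6} and {p3,p8,p11}.
No further refinement is possible. Final partition (4 blocks): {p2,p4,p5,p6} | {p7} | {p1} | {p3,p8,p11}.

4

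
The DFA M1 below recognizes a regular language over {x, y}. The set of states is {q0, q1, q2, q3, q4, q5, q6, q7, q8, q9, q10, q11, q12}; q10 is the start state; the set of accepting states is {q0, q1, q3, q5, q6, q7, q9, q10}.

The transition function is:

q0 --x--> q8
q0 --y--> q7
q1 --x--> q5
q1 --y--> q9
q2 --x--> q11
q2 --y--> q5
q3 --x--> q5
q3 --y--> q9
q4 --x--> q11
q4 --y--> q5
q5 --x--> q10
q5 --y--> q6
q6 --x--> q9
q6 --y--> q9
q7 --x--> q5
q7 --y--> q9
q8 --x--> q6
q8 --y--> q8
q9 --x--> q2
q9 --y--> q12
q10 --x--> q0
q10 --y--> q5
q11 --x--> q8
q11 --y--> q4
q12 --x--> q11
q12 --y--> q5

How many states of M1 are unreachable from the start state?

Starting at q10 and following transitions, the reachable set is {q0, q2, q4, q5, q6, q7, q8, q9, q10, q11, q12}. That leaves q1, q3 unreachable — 2 in total.

2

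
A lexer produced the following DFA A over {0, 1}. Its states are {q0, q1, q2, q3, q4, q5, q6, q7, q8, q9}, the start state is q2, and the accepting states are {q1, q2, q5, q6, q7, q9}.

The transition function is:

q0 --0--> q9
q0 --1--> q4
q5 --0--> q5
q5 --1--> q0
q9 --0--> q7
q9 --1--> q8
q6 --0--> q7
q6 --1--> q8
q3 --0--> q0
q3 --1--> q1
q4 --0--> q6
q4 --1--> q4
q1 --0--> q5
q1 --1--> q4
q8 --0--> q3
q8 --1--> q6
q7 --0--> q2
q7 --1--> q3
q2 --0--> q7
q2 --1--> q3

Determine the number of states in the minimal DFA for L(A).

6

Start with accepting vs non-accepting: {q1,q2,q5,q6,q7,q9} | {q0,q3,q4,q8}.
Refine {q0,q3,q4,q8} on symbol 0: members go to different blocks, giving {q0,q4} and {q3,q8}.
On input 1, block {q1,q2,q5,q6,q7,q9} splits into {q2,q6,q7,q9} and {q1,q5}.
Refine {q3,q8} on symbol 0: members go to different blocks, giving {q3} and {q8}.
On input 1, block {q2,q6,q7,q9} splits into {q2,q7} and {q6,q9}.
The partition is now stable with 6 blocks: {q2,q7} | {q0,q4} | {q3} | {q1,q5} | {q8} | {q6,q9}.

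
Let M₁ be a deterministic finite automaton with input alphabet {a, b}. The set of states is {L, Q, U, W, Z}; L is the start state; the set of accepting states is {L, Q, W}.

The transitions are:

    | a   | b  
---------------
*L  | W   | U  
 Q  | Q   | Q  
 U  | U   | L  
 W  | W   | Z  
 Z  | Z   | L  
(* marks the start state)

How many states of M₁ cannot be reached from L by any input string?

1

Starting at L and following transitions, the reachable set is {L, U, W, Z}. That leaves Q unreachable — 1 in total.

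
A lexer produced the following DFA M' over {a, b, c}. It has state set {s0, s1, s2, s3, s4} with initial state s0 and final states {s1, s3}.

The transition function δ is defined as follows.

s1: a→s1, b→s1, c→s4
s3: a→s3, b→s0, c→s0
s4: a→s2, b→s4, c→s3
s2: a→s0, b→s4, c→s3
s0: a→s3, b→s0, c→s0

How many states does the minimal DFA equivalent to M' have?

States {s1,s2,s4} cannot be reached from the start state, so discard them.
Start with accepting vs non-accepting: {s3} | {s0}.
Stable partition: {s3} | {s0} — 2 equivalence classes.

2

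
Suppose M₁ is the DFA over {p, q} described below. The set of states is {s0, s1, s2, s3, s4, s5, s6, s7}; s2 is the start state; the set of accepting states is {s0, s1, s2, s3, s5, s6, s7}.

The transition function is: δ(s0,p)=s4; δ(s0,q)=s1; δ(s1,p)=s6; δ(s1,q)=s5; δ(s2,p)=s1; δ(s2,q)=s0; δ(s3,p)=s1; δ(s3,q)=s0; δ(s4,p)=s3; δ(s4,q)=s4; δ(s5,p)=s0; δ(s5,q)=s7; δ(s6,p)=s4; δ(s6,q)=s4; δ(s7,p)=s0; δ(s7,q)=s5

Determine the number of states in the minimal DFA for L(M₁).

6

Initial partition by acceptance: {s0,s1,s2,s3,s5,s6,s7} | {s4}.
On input p, block {s0,s1,s2,s3,s5,s6,s7} splits into {s1,s2,s3,s5,s7} and {s0,s6}.
Split {s1,s2,s3,s5,s7} by δ(·,p) → {s1,s5,s7} and {s2,s3}.
On input q, block {s0,s6} splits into {s0} and {s6}.
On input p, block {s1,s5,s7} splits into {s5,s7} and {s1}.
Stable partition: {s5,s7} | {s4} | {s0} | {s2,s3} | {s6} | {s1} — 6 equivalence classes.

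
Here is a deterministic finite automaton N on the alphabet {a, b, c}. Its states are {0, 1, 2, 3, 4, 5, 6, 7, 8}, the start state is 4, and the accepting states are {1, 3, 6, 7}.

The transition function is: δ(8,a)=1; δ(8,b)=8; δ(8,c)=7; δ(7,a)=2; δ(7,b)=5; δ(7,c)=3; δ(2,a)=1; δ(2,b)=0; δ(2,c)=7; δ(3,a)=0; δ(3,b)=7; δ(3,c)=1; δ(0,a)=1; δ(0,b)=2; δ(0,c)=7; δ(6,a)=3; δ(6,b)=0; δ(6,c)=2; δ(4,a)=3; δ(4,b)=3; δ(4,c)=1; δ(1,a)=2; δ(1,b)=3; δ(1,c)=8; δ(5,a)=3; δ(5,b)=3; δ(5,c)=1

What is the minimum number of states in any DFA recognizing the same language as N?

5

Reachable states from the start: {0,1,2,3,4,5,7,8}. Unreachable: {6} — drop them.
Initial partition by acceptance: {1,3,7} | {0,2,4,5,8}.
Split {1,3,7} by δ(·,b) → {1,3} and {7}.
Refine {1,3} on symbol b: members go to different blocks, giving {1} and {3}.
Split {0,2,4,5,8} by δ(·,a) → {0,2,8} and {4,5}.
No further refinement is possible. Final partition (5 blocks): {1} | {0,2,8} | {7} | {3} | {4,5}.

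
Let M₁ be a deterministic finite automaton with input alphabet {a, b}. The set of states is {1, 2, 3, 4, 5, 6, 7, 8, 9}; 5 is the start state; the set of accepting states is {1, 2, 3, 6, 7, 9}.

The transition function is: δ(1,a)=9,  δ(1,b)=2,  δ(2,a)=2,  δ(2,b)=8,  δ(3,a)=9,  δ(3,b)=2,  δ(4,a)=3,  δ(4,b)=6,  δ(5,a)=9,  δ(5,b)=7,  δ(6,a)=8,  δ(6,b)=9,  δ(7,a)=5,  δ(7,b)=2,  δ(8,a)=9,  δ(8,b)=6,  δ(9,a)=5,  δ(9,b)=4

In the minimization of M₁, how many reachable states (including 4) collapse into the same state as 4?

1

States {1} cannot be reached from the start state, so discard them.
Initial partition by acceptance: {2,3,6,7,9} | {4,5,8}.
Refine {2,3,6,7,9} on symbol a: members go to different blocks, giving {6,7,9} and {2,3}.
Split {6,7,9} by δ(·,b) → {6} and {7} and {9}.
On input a, block {4,5,8} splits into {5,8} and {4}.
Split {5,8} by δ(·,b) → {5} and {8}.
On input a, block {2,3} splits into {2} and {3}.
The partition is now stable with 8 blocks: {6} | {5} | {2} | {7} | {9} | {4} | {8} | {3}.
The equivalence class containing 4 is {4}, of size 1.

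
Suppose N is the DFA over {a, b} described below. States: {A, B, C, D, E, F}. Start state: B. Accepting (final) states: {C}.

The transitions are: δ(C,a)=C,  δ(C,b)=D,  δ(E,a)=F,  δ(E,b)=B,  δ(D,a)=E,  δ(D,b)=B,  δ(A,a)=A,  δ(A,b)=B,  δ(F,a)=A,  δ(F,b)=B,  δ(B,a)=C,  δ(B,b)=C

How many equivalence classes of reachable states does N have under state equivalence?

3

Start with accepting vs non-accepting: {C} | {A,B,D,E,F}.
On input a, block {A,B,D,E,F} splits into {A,D,E,F} and {B}.
No further refinement is possible. Final partition (3 blocks): {C} | {A,D,E,F} | {B}.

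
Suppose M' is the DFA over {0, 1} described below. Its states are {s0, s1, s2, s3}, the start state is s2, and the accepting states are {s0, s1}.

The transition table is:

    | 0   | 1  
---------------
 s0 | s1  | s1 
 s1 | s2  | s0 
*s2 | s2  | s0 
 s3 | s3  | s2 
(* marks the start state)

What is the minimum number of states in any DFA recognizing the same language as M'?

3

First remove the unreachable states {s3}; 3 states remain.
P0 = {s0,s1} | {s2}.
Refine {s0,s1} on symbol 0: members go to different blocks, giving {s0} and {s1}.
No further refinement is possible. Final partition (3 blocks): {s0} | {s2} | {s1}.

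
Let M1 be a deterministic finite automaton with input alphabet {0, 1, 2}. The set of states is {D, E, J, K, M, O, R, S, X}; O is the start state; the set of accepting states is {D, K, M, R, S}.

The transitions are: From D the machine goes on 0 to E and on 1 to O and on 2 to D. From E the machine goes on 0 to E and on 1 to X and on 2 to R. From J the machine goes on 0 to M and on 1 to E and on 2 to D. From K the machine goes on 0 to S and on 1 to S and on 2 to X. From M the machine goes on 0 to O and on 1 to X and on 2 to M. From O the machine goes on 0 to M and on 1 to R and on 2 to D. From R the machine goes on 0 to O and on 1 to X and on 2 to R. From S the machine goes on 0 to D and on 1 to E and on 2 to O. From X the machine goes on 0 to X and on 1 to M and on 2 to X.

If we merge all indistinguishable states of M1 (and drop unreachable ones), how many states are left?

First remove the unreachable states {J,K,S}; 6 states remain.
P0 = {D,M,R} | {E,O,X}.
Refine {E,O,X} on symbol 0: members go to different blocks, giving {E,X} and {O}.
Refine {D,M,R} on symbol 0: members go to different blocks, giving {M,R} and {D}.
Split {E,X} by δ(·,1) → {E} and {X}.
Stable partition: {M,R} | {E} | {O} | {D} | {X} — 5 equivalence classes.

5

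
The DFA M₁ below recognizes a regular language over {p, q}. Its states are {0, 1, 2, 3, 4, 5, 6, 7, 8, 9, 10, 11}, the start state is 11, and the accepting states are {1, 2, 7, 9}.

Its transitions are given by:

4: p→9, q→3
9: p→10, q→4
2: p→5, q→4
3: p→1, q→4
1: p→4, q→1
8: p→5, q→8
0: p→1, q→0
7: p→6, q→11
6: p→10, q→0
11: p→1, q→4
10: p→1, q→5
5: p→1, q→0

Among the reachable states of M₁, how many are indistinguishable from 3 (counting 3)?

States {2,6,7,8} cannot be reached from the start state, so discard them.
Initial partition by acceptance: {1,9} | {0,3,4,5,10,11}.
Split {1,9} by δ(·,q) → {1} and {9}.
Refine {0,3,4,5,10,11} on symbol p: members go to different blocks, giving {0,3,5,10,11} and {4}.
On input q, block {0,3,5,10,11} splits into {0,5,10} and {3,11}.
The partition is now stable with 5 blocks: {1} | {0,5,10} | {9} | {4} | {3,11}.
State 3 belongs to the block {3,11}, which has 2 states.

2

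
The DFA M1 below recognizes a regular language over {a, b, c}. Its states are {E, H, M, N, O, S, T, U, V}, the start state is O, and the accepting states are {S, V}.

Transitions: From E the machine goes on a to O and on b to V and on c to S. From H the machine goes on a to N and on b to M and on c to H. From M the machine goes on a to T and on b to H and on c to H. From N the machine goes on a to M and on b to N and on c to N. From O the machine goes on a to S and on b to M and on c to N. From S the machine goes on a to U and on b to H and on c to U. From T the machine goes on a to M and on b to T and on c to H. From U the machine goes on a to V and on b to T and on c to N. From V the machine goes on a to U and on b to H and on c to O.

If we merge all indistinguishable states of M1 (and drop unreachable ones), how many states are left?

3

Reachable states from the start: {H,M,N,O,S,T,U,V}. Unreachable: {E} — drop them.
Start with accepting vs non-accepting: {S,V} | {H,M,N,O,T,U}.
Refine {H,M,N,O,T,U} on symbol a: members go to different blocks, giving {H,M,N,T} and {O,U}.
Stable partition: {S,V} | {H,M,N,T} | {O,U} — 3 equivalence classes.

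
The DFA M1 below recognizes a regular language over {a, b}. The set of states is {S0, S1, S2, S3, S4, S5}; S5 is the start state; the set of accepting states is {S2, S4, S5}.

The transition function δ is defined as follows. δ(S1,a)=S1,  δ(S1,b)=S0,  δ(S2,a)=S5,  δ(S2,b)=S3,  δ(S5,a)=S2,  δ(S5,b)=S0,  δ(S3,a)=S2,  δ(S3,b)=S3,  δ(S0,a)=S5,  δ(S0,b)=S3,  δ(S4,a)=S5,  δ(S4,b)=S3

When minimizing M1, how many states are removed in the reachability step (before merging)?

Starting at S5 and following transitions, the reachable set is {S0, S2, S3, S5}. That leaves S1, S4 unreachable — 2 in total.

2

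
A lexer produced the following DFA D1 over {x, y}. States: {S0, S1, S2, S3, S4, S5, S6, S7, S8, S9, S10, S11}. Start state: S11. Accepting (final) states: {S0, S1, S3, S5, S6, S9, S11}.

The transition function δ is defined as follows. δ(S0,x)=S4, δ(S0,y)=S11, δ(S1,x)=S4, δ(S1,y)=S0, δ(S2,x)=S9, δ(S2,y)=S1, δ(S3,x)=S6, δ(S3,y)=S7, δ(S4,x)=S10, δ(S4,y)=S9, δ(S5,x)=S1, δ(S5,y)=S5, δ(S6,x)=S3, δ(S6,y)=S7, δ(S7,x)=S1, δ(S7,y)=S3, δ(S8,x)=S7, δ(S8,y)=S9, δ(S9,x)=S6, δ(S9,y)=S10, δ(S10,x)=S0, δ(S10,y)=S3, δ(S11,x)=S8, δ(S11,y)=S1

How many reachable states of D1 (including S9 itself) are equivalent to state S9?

States {S2,S5} cannot be reached from the start state, so discard them.
Initial partition by acceptance: {S0,S1,S3,S6,S9,S11} | {S4,S7,S8,S10}.
Split {S0,S1,S3,S6,S9,S11} by δ(·,x) → {S0,S1,S11} and {S3,S6,S9}.
Split {S4,S7,S8,S10} by δ(·,x) → {S4,S8} and {S7,S10}.
No further refinement is possible. Final partition (4 blocks): {S0,S1,S11} | {S4,S8} | {S3,S6,S9} | {S7,S10}.
State S9 belongs to the block {S3,S6,S9}, which has 3 states.

3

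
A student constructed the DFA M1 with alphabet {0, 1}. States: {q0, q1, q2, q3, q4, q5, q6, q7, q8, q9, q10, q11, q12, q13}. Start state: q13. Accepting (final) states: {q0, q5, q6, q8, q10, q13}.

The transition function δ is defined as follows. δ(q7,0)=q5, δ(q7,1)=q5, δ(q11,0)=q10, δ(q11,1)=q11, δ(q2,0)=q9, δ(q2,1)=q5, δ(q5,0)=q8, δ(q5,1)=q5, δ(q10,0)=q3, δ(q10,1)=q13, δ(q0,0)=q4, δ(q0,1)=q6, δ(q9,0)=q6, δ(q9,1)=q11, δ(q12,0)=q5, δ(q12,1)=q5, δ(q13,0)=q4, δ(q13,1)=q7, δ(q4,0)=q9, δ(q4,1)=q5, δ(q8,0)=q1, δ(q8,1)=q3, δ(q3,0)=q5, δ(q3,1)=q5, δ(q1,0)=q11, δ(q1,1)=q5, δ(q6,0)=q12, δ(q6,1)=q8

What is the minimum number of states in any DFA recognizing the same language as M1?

6

States {q0,q2} cannot be reached from the start state, so discard them.
Start with accepting vs non-accepting: {q5,q6,q8,q10,q13} | {q1,q3,q4,q7,q9,q11,q12}.
Refine {q5,q6,q8,q10,q13} on symbol 0: members go to different blocks, giving {q6,q8,q10,q13} and {q5}.
Refine {q6,q8,q10,q13} on symbol 1: members go to different blocks, giving {q6,q10} and {q8,q13}.
On input 0, block {q1,q3,q4,q7,q9,q11,q12} splits into {q3,q7,q12} and {q1,q4} and {q9,q11}.
The partition is now stable with 6 blocks: {q6,q10} | {q3,q7,q12} | {q5} | {q8,q13} | {q1,q4} | {q9,q11}.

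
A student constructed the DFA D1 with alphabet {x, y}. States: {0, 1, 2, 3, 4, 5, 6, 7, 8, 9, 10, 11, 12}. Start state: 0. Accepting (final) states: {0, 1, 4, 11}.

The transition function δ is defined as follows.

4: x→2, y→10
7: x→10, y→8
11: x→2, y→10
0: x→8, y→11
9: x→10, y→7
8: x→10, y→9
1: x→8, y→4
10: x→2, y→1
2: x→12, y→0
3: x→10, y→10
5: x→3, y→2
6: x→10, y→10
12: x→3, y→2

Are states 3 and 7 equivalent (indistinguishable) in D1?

No

Reachable states from the start: {0,1,2,3,4,7,8,9,10,11,12}. Unreachable: {5,6} — drop them.
Initial partition by acceptance: {0,1,4,11} | {2,3,7,8,9,10,12}.
Split {0,1,4,11} by δ(·,y) → {0,1} and {4,11}.
Refine {2,3,7,8,9,10,12} on symbol y: members go to different blocks, giving {3,7,8,9,12} and {2,10}.
On input x, block {3,7,8,9,12} splits into {3,7,8,9} and {12}.
On input y, block {3,7,8,9} splits into {7,8,9} and {3}.
On input x, block {2,10} splits into {2} and {10}.
No further refinement is possible. Final partition (7 blocks): {0,1} | {7,8,9} | {4,11} | {2} | {12} | {3} | {10}.
3 and 7 end up in different blocks, so they are distinguishable. For instance, the string 'yy' is accepted from only 3.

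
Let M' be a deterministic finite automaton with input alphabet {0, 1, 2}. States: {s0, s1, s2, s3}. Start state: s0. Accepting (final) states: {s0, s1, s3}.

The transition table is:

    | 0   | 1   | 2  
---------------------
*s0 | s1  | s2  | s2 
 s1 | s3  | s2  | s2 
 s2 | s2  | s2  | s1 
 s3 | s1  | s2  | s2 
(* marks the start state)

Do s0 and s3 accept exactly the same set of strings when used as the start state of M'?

P0 = {s0,s1,s3} | {s2}.
The partition is now stable with 2 blocks: {s0,s1,s3} | {s2}.
s0 and s3 lie in the same block of the stable partition, so they are equivalent — no string distinguishes them.

Yes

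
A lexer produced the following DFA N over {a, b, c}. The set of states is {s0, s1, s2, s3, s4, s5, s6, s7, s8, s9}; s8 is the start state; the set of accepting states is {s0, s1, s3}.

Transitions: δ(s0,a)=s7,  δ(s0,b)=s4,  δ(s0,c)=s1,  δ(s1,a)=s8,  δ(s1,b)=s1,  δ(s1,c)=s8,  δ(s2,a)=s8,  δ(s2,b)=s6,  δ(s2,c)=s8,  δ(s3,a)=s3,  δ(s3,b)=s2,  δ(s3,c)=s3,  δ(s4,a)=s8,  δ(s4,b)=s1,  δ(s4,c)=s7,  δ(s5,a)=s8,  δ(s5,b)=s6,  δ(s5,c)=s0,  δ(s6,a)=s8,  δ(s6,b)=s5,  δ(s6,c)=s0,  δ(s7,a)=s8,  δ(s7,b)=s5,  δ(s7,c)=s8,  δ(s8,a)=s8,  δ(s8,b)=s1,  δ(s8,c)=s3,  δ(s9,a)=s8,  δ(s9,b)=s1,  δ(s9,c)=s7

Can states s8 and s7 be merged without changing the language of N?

No

States {s9} cannot be reached from the start state, so discard them.
P0 = {s0,s1,s3} | {s2,s4,s5,s6,s7,s8}.
Refine {s0,s1,s3} on symbol a: members go to different blocks, giving {s0,s1} and {s3}.
On input b, block {s0,s1} splits into {s0} and {s1}.
Refine {s2,s4,s5,s6,s7,s8} on symbol b: members go to different blocks, giving {s2,s5,s6,s7} and {s4,s8}.
Split {s2,s5,s6,s7} by δ(·,c) → {s2,s7} and {s5,s6}.
Split {s4,s8} by δ(·,c) → {s4} and {s8}.
Stable partition: {s0} | {s2,s7} | {s3} | {s1} | {s4} | {s5,s6} | {s8} — 7 equivalence classes.
s8 and s7 end up in different blocks, so they are distinguishable. For instance, the string 'b' is accepted from only s8.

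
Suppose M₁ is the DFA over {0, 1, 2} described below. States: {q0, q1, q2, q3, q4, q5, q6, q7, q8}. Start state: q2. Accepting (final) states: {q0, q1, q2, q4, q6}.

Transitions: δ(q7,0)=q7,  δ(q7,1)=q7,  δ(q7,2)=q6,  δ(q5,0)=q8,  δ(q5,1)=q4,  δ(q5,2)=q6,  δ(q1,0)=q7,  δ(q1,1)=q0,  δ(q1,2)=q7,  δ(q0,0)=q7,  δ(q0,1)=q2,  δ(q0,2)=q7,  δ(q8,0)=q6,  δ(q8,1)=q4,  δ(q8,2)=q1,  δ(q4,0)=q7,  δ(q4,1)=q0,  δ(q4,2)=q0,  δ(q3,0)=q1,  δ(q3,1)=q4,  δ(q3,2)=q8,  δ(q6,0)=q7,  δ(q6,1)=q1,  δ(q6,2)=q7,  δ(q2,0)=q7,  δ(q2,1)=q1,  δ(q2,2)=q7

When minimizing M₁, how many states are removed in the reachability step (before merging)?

4

Starting at q2 and following transitions, the reachable set is {q0, q1, q2, q6, q7}. That leaves q3, q4, q5, q8 unreachable — 4 in total.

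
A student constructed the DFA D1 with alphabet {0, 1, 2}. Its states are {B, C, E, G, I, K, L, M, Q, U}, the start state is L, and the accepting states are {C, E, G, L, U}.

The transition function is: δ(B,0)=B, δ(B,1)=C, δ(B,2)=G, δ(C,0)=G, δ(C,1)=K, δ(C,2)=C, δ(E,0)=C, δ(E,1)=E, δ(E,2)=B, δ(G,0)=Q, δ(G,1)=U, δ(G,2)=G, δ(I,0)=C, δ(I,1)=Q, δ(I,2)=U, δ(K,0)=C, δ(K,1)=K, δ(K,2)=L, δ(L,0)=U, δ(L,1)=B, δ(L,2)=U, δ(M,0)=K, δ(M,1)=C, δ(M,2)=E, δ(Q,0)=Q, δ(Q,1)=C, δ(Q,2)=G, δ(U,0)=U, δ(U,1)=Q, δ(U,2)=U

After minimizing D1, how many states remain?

First remove the unreachable states {E,I,M}; 7 states remain.
P0 = {C,G,L,U} | {B,K,Q}.
Refine {C,G,L,U} on symbol 0: members go to different blocks, giving {C,L,U} and {G}.
On input 0, block {C,L,U} splits into {L,U} and {C}.
Refine {B,K,Q} on symbol 0: members go to different blocks, giving {B,Q} and {K}.
Stable partition: {L,U} | {B,Q} | {G} | {C} | {K} — 5 equivalence classes.

5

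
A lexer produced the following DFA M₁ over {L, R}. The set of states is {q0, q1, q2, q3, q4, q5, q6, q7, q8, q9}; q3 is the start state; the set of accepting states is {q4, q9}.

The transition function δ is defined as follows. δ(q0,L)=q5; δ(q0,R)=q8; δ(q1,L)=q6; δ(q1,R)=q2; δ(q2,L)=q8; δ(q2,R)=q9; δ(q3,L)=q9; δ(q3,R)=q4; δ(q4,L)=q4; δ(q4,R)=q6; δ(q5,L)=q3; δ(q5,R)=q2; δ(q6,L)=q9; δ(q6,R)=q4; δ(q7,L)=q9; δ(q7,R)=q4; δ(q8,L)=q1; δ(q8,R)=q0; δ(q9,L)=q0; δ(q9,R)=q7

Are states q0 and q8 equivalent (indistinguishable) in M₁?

P0 = {q4,q9} | {q0,q1,q2,q3,q5,q6,q7,q8}.
Split {q4,q9} by δ(·,L) → {q4} and {q9}.
Split {q0,q1,q2,q3,q5,q6,q7,q8} by δ(·,L) → {q0,q1,q2,q5,q8} and {q3,q6,q7}.
Split {q0,q1,q2,q5,q8} by δ(·,L) → {q0,q2,q8} and {q1,q5}.
On input L, block {q0,q2,q8} splits into {q0,q8} and {q2}.
Stable partition: {q4} | {q0,q8} | {q9} | {q3,q6,q7} | {q1,q5} | {q2} — 6 equivalence classes.
q0 and q8 lie in the same block of the stable partition, so they are equivalent — no string distinguishes them.

Yes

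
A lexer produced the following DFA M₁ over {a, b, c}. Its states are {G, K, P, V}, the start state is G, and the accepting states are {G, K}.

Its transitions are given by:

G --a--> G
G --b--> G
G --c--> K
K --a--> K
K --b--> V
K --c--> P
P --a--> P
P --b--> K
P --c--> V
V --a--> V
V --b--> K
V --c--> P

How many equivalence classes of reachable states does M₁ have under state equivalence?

3

Every state is reachable, so we keep all 4.
P0 = {G,K} | {P,V}.
Split {G,K} by δ(·,b) → {G} and {K}.
No further refinement is possible. Final partition (3 blocks): {G} | {P,V} | {K}.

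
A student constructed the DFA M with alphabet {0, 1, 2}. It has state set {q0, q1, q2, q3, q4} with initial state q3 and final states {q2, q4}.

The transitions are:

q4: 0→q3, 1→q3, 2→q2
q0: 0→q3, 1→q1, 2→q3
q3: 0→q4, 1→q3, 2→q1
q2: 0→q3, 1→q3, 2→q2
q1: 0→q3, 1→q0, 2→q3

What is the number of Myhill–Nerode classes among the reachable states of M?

3

Every state is reachable, so we keep all 5.
Initial partition by acceptance: {q2,q4} | {q0,q1,q3}.
On input 0, block {q0,q1,q3} splits into {q0,q1} and {q3}.
The partition is now stable with 3 blocks: {q2,q4} | {q0,q1} | {q3}.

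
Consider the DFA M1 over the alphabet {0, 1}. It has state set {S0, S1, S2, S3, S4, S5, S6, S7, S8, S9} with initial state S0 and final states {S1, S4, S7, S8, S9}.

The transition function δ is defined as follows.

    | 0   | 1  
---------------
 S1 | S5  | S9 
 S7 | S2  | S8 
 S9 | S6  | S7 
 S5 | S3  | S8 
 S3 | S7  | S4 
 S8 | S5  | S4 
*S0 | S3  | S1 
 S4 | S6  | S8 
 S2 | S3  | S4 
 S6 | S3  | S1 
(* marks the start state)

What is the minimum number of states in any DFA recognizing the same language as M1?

3

All states are reachable from the start state.
Initial partition by acceptance: {S1,S4,S7,S8,S9} | {S0,S2,S3,S5,S6}.
Split {S0,S2,S3,S5,S6} by δ(·,0) → {S0,S2,S5,S6} and {S3}.
No further refinement is possible. Final partition (3 blocks): {S1,S4,S7,S8,S9} | {S0,S2,S5,S6} | {S3}.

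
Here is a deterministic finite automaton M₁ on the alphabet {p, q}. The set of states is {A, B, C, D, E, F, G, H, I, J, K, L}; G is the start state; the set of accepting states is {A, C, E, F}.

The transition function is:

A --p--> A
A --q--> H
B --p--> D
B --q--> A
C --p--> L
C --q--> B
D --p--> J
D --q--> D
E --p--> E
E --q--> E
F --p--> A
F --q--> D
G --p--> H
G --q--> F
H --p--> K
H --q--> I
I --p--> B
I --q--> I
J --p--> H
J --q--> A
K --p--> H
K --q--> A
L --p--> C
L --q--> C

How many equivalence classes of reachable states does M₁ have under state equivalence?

3

Reachable states from the start: {A,B,D,F,G,H,I,J,K}. Unreachable: {C,E,L} — drop them.
P0 = {A,F} | {B,D,G,H,I,J,K}.
Refine {B,D,G,H,I,J,K} on symbol q: members go to different blocks, giving {B,G,J,K} and {D,H,I}.
No further refinement is possible. Final partition (3 blocks): {A,F} | {B,G,J,K} | {D,H,I}.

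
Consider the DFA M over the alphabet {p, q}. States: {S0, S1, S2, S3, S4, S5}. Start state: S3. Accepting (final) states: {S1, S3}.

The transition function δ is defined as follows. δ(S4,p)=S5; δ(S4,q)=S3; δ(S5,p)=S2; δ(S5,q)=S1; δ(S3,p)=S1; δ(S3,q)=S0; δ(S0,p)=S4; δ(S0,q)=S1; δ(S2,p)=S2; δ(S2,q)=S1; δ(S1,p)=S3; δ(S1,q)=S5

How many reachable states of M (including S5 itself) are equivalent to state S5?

4

Initial partition by acceptance: {S1,S3} | {S0,S2,S4,S5}.
Stable partition: {S1,S3} | {S0,S2,S4,S5} — 2 equivalence classes.
State S5 belongs to the block {S0,S2,S4,S5}, which has 4 states.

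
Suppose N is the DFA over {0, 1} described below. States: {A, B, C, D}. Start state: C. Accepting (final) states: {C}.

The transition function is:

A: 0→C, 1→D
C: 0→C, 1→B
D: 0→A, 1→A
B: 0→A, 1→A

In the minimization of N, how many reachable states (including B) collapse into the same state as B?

Start with accepting vs non-accepting: {C} | {A,B,D}.
Split {A,B,D} by δ(·,0) → {B,D} and {A}.
The partition is now stable with 3 blocks: {C} | {B,D} | {A}.
The equivalence class containing B is {B,D}, of size 2.

2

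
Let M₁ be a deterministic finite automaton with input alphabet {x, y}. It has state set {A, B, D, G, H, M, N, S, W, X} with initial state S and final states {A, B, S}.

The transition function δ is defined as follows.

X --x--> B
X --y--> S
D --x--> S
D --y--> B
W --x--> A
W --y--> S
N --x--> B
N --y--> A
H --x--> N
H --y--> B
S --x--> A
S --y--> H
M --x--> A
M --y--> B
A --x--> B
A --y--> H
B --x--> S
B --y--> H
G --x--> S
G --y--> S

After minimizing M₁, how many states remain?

3

Reachable states from the start: {A,B,H,N,S}. Unreachable: {D,G,M,W,X} — drop them.
Start with accepting vs non-accepting: {A,B,S} | {H,N}.
Refine {H,N} on symbol x: members go to different blocks, giving {N} and {H}.
The partition is now stable with 3 blocks: {A,B,S} | {N} | {H}.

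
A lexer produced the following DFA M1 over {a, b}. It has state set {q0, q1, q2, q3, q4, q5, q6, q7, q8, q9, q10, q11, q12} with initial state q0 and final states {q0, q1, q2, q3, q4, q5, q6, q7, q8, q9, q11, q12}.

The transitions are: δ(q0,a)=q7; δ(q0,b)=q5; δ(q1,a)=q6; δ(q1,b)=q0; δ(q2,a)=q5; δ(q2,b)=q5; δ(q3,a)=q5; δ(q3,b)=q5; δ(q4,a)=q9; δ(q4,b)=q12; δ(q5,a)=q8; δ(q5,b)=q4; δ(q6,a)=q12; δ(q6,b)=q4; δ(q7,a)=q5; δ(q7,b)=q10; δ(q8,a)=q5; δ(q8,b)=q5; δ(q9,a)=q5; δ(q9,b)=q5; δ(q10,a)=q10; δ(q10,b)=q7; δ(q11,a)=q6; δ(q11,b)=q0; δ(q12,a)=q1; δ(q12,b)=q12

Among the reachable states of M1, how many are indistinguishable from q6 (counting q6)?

1

First remove the unreachable states {q2,q3,q11}; 10 states remain.
Initial partition by acceptance: {q0,q1,q4,q5,q6,q7,q8,q9,q12} | {q10}.
On input b, block {q0,q1,q4,q5,q6,q7,q8,q9,q12} splits into {q0,q1,q4,q5,q6,q8,q9,q12} and {q7}.
Split {q0,q1,q4,q5,q6,q8,q9,q12} by δ(·,a) → {q1,q4,q5,q6,q8,q9,q12} and {q0}.
Refine {q1,q4,q5,q6,q8,q9,q12} on symbol b: members go to different blocks, giving {q4,q5,q6,q8,q9,q12} and {q1}.
Split {q4,q5,q6,q8,q9,q12} by δ(·,a) → {q4,q5,q6,q8,q9} and {q12}.
Refine {q4,q5,q6,q8,q9} on symbol a: members go to different blocks, giving {q4,q5,q8,q9} and {q6}.
On input b, block {q4,q5,q8,q9} splits into {q5,q8,q9} and {q4}.
On input b, block {q5,q8,q9} splits into {q8,q9} and {q5}.
No further refinement is possible. Final partition (9 blocks): {q8,q9} | {q10} | {q7} | {q0} | {q1} | {q12} | {q6} | {q4} | {q5}.
The equivalence class containing q6 is {q6}, of size 1.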